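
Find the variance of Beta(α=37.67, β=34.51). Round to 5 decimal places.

μ = 37.67/72.18 = 0.521890; Var = μ(1−μ)/(α+β+1) = 0.2495208/73.18 = 0.00341.

0.00341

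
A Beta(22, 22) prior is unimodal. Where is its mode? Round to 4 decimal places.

0.5000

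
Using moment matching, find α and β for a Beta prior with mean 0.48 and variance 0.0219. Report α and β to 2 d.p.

α = 4.99, β = 5.41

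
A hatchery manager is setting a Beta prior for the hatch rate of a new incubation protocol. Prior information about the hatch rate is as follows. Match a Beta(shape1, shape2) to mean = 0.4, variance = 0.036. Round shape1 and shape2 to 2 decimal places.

shape1 = 2.27, shape2 = 3.40

Let s = shape1+shape2. The Beta variance is μ(1−μ)/(s+1).
So s+1 = μ(1−μ)/σ² = (0.4×0.6)/0.036 = 0.24/0.036 = 6.6667, giving s = 5.6667.
Then shape1 = μs = 0.4×5.6667 = 2.27 and shape2 = (1−μ)s = 0.6×5.6667 = 3.40.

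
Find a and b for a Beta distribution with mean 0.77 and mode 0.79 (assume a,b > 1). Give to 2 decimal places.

Let s = a+b. Mean gives a = μs = 0.77s; mode gives (a−1)/(s−2) = 0.79.
Substituting: 0.77s − 1 = 0.79(s−2) = 0.79s − 1.58, so -0.02s = -0.58 and s = 29.0000.
Then a = 0.77×29.0000 = 22.33 and b = s−a = 6.67.

a = 22.33, b = 6.67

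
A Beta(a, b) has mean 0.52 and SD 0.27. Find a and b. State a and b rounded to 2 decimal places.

σ² = 0.27² = 0.0729.
With s = a+b, Var = μ(1−μ)/(s+1), so s+1 = (0.52×0.48)/0.0729 = 3.4239 and s = 2.4239.
a = μs = 1.26, b = (1−μ)s = 1.16.

a = 1.26, b = 1.16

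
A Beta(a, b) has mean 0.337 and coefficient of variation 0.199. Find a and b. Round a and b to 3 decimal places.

σ = CV·μ = 0.199×0.337 = 0.06706, so σ² = 0.004497.
s+1 = μ(1−μ)/σ² = 0.223431/0.004497 = 49.6795, so s = a+b = 48.6795.
a = μs = 16.405, b = (1−μ)s = 32.275.

a = 16.405, b = 32.275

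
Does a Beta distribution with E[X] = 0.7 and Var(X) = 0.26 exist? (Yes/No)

No

For any Beta, Var(X) < E[X]·(1−E[X]).
Here μ(1−μ) = 0.7×0.3 = 0.21, and 0.26 ≥ 0.21.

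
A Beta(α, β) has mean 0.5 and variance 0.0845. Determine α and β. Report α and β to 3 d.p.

By moment matching, α+β = μ(1−μ)/σ² − 1 = (0.5·0.5)/0.0845 − 1 = 2.9586 − 1 = 1.9586.
Since α/(α+β) = μ, α = 0.5·1.9586 = 0.979 and β = 0.5·1.9586 = 0.979.

α = 0.979, β = 0.979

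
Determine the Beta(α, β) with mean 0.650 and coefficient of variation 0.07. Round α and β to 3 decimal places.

Var = (CV·μ)² = (0.07×0.650)² = 0.002070.
α+β = μ(1−μ)/Var − 1 = 0.227500/0.002070 − 1 = 108.8901.
Thus α = 0.650·108.8901 = 70.779 and β = 0.350·108.8901 = 38.112.

α = 70.779, β = 38.112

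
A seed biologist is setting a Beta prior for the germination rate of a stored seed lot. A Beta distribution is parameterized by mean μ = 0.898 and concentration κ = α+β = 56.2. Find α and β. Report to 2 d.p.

Split κ in proportion μ : (1−μ): α = 0.898·56.2 = 50.47, β = 56.2 − 50.47 = 5.73.

α = 50.47, β = 5.73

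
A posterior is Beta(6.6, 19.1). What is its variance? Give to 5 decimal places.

0.00715

α+β = 25.7 and αβ = 126.06, so Var = αβ/[(α+β)²(α+β+1)] = 126.06/17635.083 = 0.00715.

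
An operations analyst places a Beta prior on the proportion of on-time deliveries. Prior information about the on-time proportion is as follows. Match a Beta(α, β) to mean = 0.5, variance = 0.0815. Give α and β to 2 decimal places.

Write ν = α+β; then α = μν and Var = μ(1−μ)/(ν+1).
ν = μ(1−μ)/Var − 1 = 0.25/0.0815 − 1 = 2.0675.
α = 0.5·2.0675 = 1.03, β = 0.5·2.0675 = 1.03.

α = 1.03, β = 1.03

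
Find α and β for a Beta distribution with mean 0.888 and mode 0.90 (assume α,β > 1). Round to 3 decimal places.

α = 59.200, β = 7.467

Let s = α+β. Mean gives α = μs = 0.888s; mode gives (α−1)/(s−2) = 0.90.
Substituting: 0.888s − 1 = 0.90(s−2) = 0.90s − 1.80, so -0.012s = -0.80 and s = 66.6667.
Then α = 0.888×66.6667 = 59.200 and β = s−α = 7.467.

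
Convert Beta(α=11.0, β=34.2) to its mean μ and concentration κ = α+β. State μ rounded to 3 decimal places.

μ = 0.243, κ = 45.2

κ = α+β = 11.0+34.2 = 45.2; μ = α/κ = 11.0/45.2 = 0.243.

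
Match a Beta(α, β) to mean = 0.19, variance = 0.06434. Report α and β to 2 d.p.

Write ν = α+β; then α = μν and Var = μ(1−μ)/(ν+1).
ν = μ(1−μ)/Var − 1 = 0.1539/0.06434 − 1 = 1.3920.
α = 0.19·1.3920 = 0.26, β = 0.81·1.3920 = 1.13.

α = 0.26, β = 1.13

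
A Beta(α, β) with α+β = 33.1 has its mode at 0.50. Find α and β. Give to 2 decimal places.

For α,β>1 the mode is (α−1)/(α+β−2), so α = mode·(κ−2)+1 = 0.50×31.1+1 = 16.55.
And β = (1−mode)·(κ−2)+1 = 0.50×31.1+1 = 16.55.

α = 16.55, β = 16.55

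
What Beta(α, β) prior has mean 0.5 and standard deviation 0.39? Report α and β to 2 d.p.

α = 0.32, β = 0.32

σ² = 0.39² = 0.1521.
With s = α+β, Var = μ(1−μ)/(s+1), so s+1 = (0.5×0.5)/0.1521 = 1.6437 and s = 0.6437.
α = μs = 0.32, β = (1−μ)s = 0.32.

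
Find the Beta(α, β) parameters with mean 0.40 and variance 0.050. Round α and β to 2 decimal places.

Let s = α+β. The Beta variance is μ(1−μ)/(s+1).
So s+1 = μ(1−μ)/σ² = (0.40×0.60)/0.050 = 0.2400/0.050 = 4.8000, giving s = 3.8000.
Then α = μs = 0.40×3.8000 = 1.52 and β = (1−μ)s = 0.60×3.8000 = 2.28.

α = 1.52, β = 2.28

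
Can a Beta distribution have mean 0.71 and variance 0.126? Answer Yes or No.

For any Beta, Var(X) < E[X]·(1−E[X]).
Here μ(1−μ) = 0.71×0.29 = 0.2059, and 0.126 < 0.2059.

Yes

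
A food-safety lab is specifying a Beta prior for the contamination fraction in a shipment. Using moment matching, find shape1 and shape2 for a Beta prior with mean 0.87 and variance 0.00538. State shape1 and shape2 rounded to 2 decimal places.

shape1 = 17.42, shape2 = 2.60

Write ν = shape1+shape2; then shape1 = μν and Var = μ(1−μ)/(ν+1).
ν = μ(1−μ)/Var − 1 = 0.1131/0.00538 − 1 = 20.0223.
shape1 = 0.87·20.0223 = 17.42, shape2 = 0.13·20.0223 = 2.60.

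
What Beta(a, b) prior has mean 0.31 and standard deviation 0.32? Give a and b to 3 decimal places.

Variance = 0.32² = 0.1024. The moment-matching identity a+b = μ(1−μ)/Var − 1 gives
a+b = 0.2139/0.1024 − 1 = 1.0889, so a = μ·1.0889 = 0.338 and b = (1−μ)·1.0889 = 0.751.

a = 0.338, b = 0.751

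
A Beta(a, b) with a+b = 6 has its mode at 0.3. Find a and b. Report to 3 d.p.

Since the density peak of Beta(a,b) is at (a−1)/(a+b−2),
a = 1 + 0.3(6−2) = 2.200 and b = 6 − 2.200 = 3.800.

a = 2.200, b = 3.800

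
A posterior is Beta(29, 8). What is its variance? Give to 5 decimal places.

μ = 29/37 = 0.783784; Var = μ(1−μ)/(α+β+1) = 0.1694668/38 = 0.00446.

0.00446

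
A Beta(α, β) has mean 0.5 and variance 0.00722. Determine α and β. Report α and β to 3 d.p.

α = 16.813, β = 16.813

By moment matching, α+β = μ(1−μ)/σ² − 1 = (0.5·0.5)/0.00722 − 1 = 34.6260 − 1 = 33.6260.
Since α/(α+β) = μ, α = 0.5·33.6260 = 16.813 and β = 0.5·33.6260 = 16.813.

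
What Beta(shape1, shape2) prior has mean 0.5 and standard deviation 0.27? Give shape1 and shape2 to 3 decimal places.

Variance = 0.27² = 0.0729. The moment-matching identity shape1+shape2 = μ(1−μ)/Var − 1 gives
shape1+shape2 = 0.25/0.0729 − 1 = 2.4294, so shape1 = μ·2.4294 = 1.215 and shape2 = (1−μ)·2.4294 = 1.215.

shape1 = 1.215, shape2 = 1.215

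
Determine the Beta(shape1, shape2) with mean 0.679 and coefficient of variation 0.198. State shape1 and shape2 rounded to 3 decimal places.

σ = CV·μ = 0.198×0.679 = 0.13444, so σ² = 0.018075.
s+1 = μ(1−μ)/σ² = 0.217959/0.018075 = 12.0588, so s = shape1+shape2 = 11.0588.
shape1 = μs = 7.509, shape2 = (1−μ)s = 3.550.

shape1 = 7.509, shape2 = 3.550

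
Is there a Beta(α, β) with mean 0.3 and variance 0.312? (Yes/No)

No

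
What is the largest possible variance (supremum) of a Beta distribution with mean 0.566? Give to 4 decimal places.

0.2456

Var = μ(1−μ)/(α+β+1), which approaches μ(1−μ) as α+β → 0.
So the supremum is μ(1−μ) = 0.566×0.434 = 0.2456.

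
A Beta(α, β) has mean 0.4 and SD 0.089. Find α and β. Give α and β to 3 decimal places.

α = 11.720, β = 17.580

Variance = 0.089² = 0.007921. The moment-matching identity α+β = μ(1−μ)/Var − 1 gives
α+β = 0.24/0.007921 − 1 = 29.2992, so α = μ·29.2992 = 11.720 and β = (1−μ)·29.2992 = 17.580.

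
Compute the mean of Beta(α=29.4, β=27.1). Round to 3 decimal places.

0.520

The Beta mean is α/(α+β) = 29.4/(29.4+27.1) = 0.520.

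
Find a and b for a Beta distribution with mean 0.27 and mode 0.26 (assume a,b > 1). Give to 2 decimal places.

a = 12.96, b = 35.04

With s = a+b: μ = a/s and mode = (a−1)/(s−2). Eliminating a = μs,
μs − 1 = m(s−2) ⇒ s(μ−m) = 1−2m ⇒ s = 0.48/0.01 = 48.0000.
So a = μs = 12.96, b = (1−μ)s = 35.04.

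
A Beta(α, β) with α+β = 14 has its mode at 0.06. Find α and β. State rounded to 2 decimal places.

α = 1.72, β = 12.28

For α,β>1 the mode is (α−1)/(α+β−2), so α = mode·(κ−2)+1 = 0.06×12+1 = 1.72.
And β = (1−mode)·(κ−2)+1 = 0.94×12+1 = 12.28.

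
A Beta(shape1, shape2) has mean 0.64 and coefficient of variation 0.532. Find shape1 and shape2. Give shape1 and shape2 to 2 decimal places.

shape1 = 0.63, shape2 = 0.36

σ = CV·μ = 0.532×0.64 = 0.34048, so σ² = 0.115927.
s+1 = μ(1−μ)/σ² = 0.2304/0.115927 = 1.9875, so s = shape1+shape2 = 0.9875.
shape1 = μs = 0.63, shape2 = (1−μ)s = 0.36.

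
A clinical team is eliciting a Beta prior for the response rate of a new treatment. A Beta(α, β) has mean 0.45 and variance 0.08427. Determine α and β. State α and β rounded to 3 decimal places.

α = 0.872, β = 1.065

Write ν = α+β; then α = μν and Var = μ(1−μ)/(ν+1).
ν = μ(1−μ)/Var − 1 = 0.2475/0.08427 − 1 = 1.9370.
α = 0.45·1.9370 = 0.872, β = 0.55·1.9370 = 1.065.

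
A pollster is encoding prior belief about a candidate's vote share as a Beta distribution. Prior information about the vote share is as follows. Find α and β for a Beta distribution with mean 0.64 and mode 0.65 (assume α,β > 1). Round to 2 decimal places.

α = 19.20, β = 10.80

With s = α+β: μ = α/s and mode = (α−1)/(s−2). Eliminating α = μs,
μs − 1 = m(s−2) ⇒ s(μ−m) = 1−2m ⇒ s = -0.30/-0.01 = 30.0000.
So α = μs = 19.20, β = (1−μ)s = 10.80.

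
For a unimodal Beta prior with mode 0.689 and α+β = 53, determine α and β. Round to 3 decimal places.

α = 36.139, β = 16.861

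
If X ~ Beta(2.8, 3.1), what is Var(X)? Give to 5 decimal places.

α+β = 5.9 and αβ = 8.68, so Var = αβ/[(α+β)²(α+β+1)] = 8.68/240.189 = 0.03614.

0.03614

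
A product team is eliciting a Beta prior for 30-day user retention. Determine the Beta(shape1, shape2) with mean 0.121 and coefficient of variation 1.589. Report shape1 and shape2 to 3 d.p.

Var = (CV·μ)² = (1.589×0.121)² = 0.036967.
shape1+shape2 = μ(1−μ)/Var − 1 = 0.106359/0.036967 − 1 = 1.8771.
Thus shape1 = 0.121·1.8771 = 0.227 and shape2 = 0.879·1.8771 = 1.650.

shape1 = 0.227, shape2 = 1.650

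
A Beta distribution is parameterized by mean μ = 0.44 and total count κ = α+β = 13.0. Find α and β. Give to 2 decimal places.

α = 5.72, β = 7.28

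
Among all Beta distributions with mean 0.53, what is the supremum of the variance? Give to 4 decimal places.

Var = μ(1−μ)/(α+β+1), which approaches μ(1−μ) as α+β → 0.
So the supremum is μ(1−μ) = 0.53×0.47 = 0.2491.

0.2491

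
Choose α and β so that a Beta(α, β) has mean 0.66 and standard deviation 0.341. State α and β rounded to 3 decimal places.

First σ² = 0.116281. Setting α = μn, β = (1−μ)n with n = α+β,
μ(1−μ)/(n+1) = 0.116281 ⇒ n+1 = 0.2244/0.116281 = 1.9298 ⇒ n = 0.9298.
Hence α = 0.66×0.9298 = 0.614, β = 0.34×0.9298 = 0.316.

α = 0.614, β = 0.316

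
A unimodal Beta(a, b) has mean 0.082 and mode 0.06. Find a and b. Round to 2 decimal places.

Let s = a+b. Mean gives a = μs = 0.082s; mode gives (a−1)/(s−2) = 0.06.
Substituting: 0.082s − 1 = 0.06(s−2) = 0.06s − 0.12, so 0.022s = 0.88 and s = 40.0000.
Then a = 0.082×40.0000 = 3.28 and b = s−a = 36.72.

a = 3.28, b = 36.72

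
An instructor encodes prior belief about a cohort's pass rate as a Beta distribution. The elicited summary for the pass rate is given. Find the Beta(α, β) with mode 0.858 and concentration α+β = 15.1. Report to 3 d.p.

α = 12.240, β = 2.860

For α,β>1 the mode is (α−1)/(α+β−2), so α = mode·(κ−2)+1 = 0.858×13.1+1 = 12.240.
And β = (1−mode)·(κ−2)+1 = 0.142×13.1+1 = 2.860.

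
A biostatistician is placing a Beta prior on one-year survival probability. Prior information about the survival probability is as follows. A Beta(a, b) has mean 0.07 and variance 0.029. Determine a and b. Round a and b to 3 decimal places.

a = 0.087, b = 1.158

Let s = a+b. The Beta variance is μ(1−μ)/(s+1).
So s+1 = μ(1−μ)/σ² = (0.07×0.93)/0.029 = 0.0651/0.029 = 2.2448, giving s = 1.2448.
Then a = μs = 0.07×1.2448 = 0.087 and b = (1−μ)s = 0.93×1.2448 = 1.158.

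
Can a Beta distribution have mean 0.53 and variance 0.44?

The Beta variance bound is σ² < μ(1−μ).
Here μ(1−μ) = 0.53×0.47 = 0.2491, and 0.44 ≥ 0.2491.

No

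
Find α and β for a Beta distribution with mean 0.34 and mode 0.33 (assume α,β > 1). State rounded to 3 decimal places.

α = 11.560, β = 22.440

Let s = α+β. Mean gives α = μs = 0.34s; mode gives (α−1)/(s−2) = 0.33.
Substituting: 0.34s − 1 = 0.33(s−2) = 0.33s − 0.66, so 0.01s = 0.34 and s = 34.0000.
Then α = 0.34×34.0000 = 11.560 and β = s−α = 22.440.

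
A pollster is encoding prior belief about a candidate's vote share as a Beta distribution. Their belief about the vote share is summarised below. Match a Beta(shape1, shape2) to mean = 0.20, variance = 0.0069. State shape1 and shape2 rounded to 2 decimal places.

Write ν = shape1+shape2; then shape1 = μν and Var = μ(1−μ)/(ν+1).
ν = μ(1−μ)/Var − 1 = 0.1600/0.0069 − 1 = 22.1884.
shape1 = 0.20·22.1884 = 4.44, shape2 = 0.80·22.1884 = 17.75.

shape1 = 4.44, shape2 = 17.75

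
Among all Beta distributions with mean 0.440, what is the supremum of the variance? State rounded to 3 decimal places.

0.246

Var = μ(1−μ)/(α+β+1), which approaches μ(1−μ) as α+β → 0.
So the supremum is μ(1−μ) = 0.440×0.560 = 0.246.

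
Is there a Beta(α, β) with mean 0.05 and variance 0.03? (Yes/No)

Yes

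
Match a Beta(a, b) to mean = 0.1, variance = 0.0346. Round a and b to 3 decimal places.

a = 0.160, b = 1.441

Write ν = a+b; then a = μν and Var = μ(1−μ)/(ν+1).
ν = μ(1−μ)/Var − 1 = 0.09/0.0346 − 1 = 1.6012.
a = 0.1·1.6012 = 0.160, b = 0.9·1.6012 = 1.441.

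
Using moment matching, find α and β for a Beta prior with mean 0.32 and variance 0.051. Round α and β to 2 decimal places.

α = 1.05, β = 2.22

By moment matching, α+β = μ(1−μ)/σ² − 1 = (0.32·0.68)/0.051 − 1 = 4.2667 − 1 = 3.2667.
Since α/(α+β) = μ, α = 0.32·3.2667 = 1.05 and β = 0.68·3.2667 = 2.22.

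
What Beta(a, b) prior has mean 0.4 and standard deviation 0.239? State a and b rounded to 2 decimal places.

σ² = 0.239² = 0.057121.
With s = a+b, Var = μ(1−μ)/(s+1), so s+1 = (0.4×0.6)/0.057121 = 4.2016 and s = 3.2016.
a = μs = 1.28, b = (1−μ)s = 1.92.

a = 1.28, b = 1.92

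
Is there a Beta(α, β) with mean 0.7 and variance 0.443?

A Beta with mean μ has variance μ(1−μ)/(α+β+1) < μ(1−μ).
Here μ(1−μ) = 0.7×0.3 = 0.21, and 0.443 ≥ 0.21.

No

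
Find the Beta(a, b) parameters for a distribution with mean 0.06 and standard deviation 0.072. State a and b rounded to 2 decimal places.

a = 0.59, b = 9.29

σ² = 0.072² = 0.005184.
With s = a+b, Var = μ(1−μ)/(s+1), so s+1 = (0.06×0.94)/0.005184 = 10.8796 and s = 9.8796.
a = μs = 0.59, b = (1−μ)s = 9.29.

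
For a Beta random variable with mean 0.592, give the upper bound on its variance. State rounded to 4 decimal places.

Var = μ(1−μ)/(α+β+1), which approaches μ(1−μ) as α+β → 0.
So the supremum is μ(1−μ) = 0.592×0.408 = 0.2415.

0.2415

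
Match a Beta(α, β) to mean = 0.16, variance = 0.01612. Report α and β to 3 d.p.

α = 1.174, β = 6.163

Write ν = α+β; then α = μν and Var = μ(1−μ)/(ν+1).
ν = μ(1−μ)/Var − 1 = 0.1344/0.01612 − 1 = 7.3375.
α = 0.16·7.3375 = 1.174, β = 0.84·7.3375 = 6.163.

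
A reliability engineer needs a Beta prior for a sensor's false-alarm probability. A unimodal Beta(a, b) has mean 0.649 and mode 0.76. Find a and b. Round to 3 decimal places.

Let s = a+b. Mean gives a = μs = 0.649s; mode gives (a−1)/(s−2) = 0.76.
Substituting: 0.649s − 1 = 0.76(s−2) = 0.76s − 1.52, so -0.111s = -0.52 and s = 4.6847.
Then a = 0.649×4.6847 = 3.040 and b = s−a = 1.644.

a = 3.040, b = 1.644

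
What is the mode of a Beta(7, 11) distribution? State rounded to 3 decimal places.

The density x^(α−1)(1−x)^(β−1) is maximised at (α−1)/(α+β−2) = 6/16 = 0.375.

0.375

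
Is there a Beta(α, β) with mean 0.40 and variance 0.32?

A Beta with mean μ has variance μ(1−μ)/(α+β+1) < μ(1−μ).
Here μ(1−μ) = 0.40×0.60 = 0.2400, and 0.32 ≥ 0.2400.

No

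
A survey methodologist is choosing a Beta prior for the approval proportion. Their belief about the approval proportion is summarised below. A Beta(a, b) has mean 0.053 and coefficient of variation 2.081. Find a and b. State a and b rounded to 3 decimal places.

a = 0.166, b = 2.960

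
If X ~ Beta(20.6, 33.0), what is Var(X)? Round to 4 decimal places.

α+β = 53.6 and αβ = 679.80, so Var = αβ/[(α+β)²(α+β+1)] = 679.80/156863.616 = 0.0043.

0.0043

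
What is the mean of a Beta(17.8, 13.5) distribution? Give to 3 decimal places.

E[X] = α/(α+β) = 17.8/31.3 = 0.569.

0.569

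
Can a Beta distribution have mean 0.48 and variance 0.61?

No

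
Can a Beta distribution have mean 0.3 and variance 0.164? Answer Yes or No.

For any Beta, Var(X) < E[X]·(1−E[X]).
Here μ(1−μ) = 0.3×0.7 = 0.21, and 0.164 < 0.21.

Yes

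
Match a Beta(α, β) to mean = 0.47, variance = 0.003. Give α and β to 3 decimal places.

α = 38.556, β = 43.478

Let s = α+β. The Beta variance is μ(1−μ)/(s+1).
So s+1 = μ(1−μ)/σ² = (0.47×0.53)/0.003 = 0.2491/0.003 = 83.0333, giving s = 82.0333.
Then α = μs = 0.47×82.0333 = 38.556 and β = (1−μ)s = 0.53×82.0333 = 43.478.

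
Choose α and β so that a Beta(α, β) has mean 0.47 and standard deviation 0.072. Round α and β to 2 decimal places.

σ² = 0.072² = 0.005184.
With s = α+β, Var = μ(1−μ)/(s+1), so s+1 = (0.47×0.53)/0.005184 = 48.0517 and s = 47.0517.
α = μs = 22.11, β = (1−μ)s = 24.94.

α = 22.11, β = 24.94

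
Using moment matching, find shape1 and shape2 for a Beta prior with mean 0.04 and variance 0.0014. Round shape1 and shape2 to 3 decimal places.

shape1 = 1.057, shape2 = 25.371

Write ν = shape1+shape2; then shape1 = μν and Var = μ(1−μ)/(ν+1).
ν = μ(1−μ)/Var − 1 = 0.0384/0.0014 − 1 = 26.4286.
shape1 = 0.04·26.4286 = 1.057, shape2 = 0.96·26.4286 = 25.371.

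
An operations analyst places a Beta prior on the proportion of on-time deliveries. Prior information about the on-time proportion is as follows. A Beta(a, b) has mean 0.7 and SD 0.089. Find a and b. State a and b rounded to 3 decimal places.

a = 17.858, b = 7.654

First σ² = 0.007921. Setting a = μn, b = (1−μ)n with n = a+b,
μ(1−μ)/(n+1) = 0.007921 ⇒ n+1 = 0.21/0.007921 = 26.5118 ⇒ n = 25.5118.
Hence a = 0.7×25.5118 = 17.858, b = 0.3×25.5118 = 7.654.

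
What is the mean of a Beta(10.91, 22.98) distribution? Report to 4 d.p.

0.3219

E[X] = α/(α+β) = 10.91/33.89 = 0.3219.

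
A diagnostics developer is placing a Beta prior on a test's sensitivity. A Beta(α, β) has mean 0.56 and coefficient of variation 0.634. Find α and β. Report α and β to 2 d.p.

α = 0.53, β = 0.42

Var = (CV·μ)² = (0.634×0.56)² = 0.126053.
α+β = μ(1−μ)/Var − 1 = 0.2464/0.126053 − 1 = 0.9547.
Thus α = 0.56·0.9547 = 0.53 and β = 0.44·0.9547 = 0.42.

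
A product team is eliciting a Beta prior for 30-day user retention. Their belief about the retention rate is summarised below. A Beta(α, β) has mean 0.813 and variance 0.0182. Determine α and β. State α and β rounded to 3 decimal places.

α = 5.978, β = 1.375

Let s = α+β. The Beta variance is μ(1−μ)/(s+1).
So s+1 = μ(1−μ)/σ² = (0.813×0.187)/0.0182 = 0.152031/0.0182 = 8.3534, giving s = 7.3534.
Then α = μs = 0.813×7.3534 = 5.978 and β = (1−μ)s = 0.187×7.3534 = 1.375.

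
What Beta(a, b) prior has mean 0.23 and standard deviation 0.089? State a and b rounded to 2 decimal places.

a = 4.91, b = 16.45

Variance = 0.089² = 0.007921. The moment-matching identity a+b = μ(1−μ)/Var − 1 gives
a+b = 0.1771/0.007921 − 1 = 21.3583, so a = μ·21.3583 = 4.91 and b = (1−μ)·21.3583 = 16.45.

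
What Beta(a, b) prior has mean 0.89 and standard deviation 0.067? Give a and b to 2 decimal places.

a = 18.52, b = 2.29

First σ² = 0.004489. Setting a = μn, b = (1−μ)n with n = a+b,
μ(1−μ)/(n+1) = 0.004489 ⇒ n+1 = 0.0979/0.004489 = 21.8089 ⇒ n = 20.8089.
Hence a = 0.89×20.8089 = 18.52, b = 0.11×20.8089 = 2.29.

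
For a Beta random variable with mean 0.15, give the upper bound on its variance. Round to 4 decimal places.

0.1275

For fixed mean μ the Beta variance is μ(1−μ)/(α+β+1), increasing as α+β decreases.
Its least upper bound (not attained) is μ(1−μ) = 0.15·0.85 = 0.1275.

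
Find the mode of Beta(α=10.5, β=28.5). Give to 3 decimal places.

The density x^(α−1)(1−x)^(β−1) is maximised at (α−1)/(α+β−2) = 9.5/37.0 = 0.257.

0.257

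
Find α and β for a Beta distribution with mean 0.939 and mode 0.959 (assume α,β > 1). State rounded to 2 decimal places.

α = 43.10, β = 2.80

With s = α+β: μ = α/s and mode = (α−1)/(s−2). Eliminating α = μs,
μs − 1 = m(s−2) ⇒ s(μ−m) = 1−2m ⇒ s = -0.918/-0.020 = 45.9000.
So α = μs = 43.10, β = (1−μ)s = 2.80.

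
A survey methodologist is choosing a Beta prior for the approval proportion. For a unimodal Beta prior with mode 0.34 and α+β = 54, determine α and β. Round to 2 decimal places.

α = 18.68, β = 35.32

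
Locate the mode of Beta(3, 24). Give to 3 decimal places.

0.080

The density x^(α−1)(1−x)^(β−1) is maximised at (α−1)/(α+β−2) = 2/25 = 0.080.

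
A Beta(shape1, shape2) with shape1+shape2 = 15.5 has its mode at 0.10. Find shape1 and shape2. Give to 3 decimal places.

shape1 = 2.350, shape2 = 13.150

For shape1,shape2>1 the mode is (shape1−1)/(shape1+shape2−2), so shape1 = mode·(κ−2)+1 = 0.10×13.5+1 = 2.350.
And shape2 = (1−mode)·(κ−2)+1 = 0.90×13.5+1 = 13.150.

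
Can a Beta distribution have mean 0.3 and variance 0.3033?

No

For any Beta, Var(X) < E[X]·(1−E[X]).
Here μ(1−μ) = 0.3×0.7 = 0.21, and 0.3033 ≥ 0.21.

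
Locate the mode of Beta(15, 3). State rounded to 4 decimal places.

0.8750

The density x^(α−1)(1−x)^(β−1) is maximised at (α−1)/(α+β−2) = 14/16 = 0.8750.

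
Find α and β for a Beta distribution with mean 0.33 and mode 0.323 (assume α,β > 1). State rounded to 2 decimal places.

With s = α+β: μ = α/s and mode = (α−1)/(s−2). Eliminating α = μs,
μs − 1 = m(s−2) ⇒ s(μ−m) = 1−2m ⇒ s = 0.354/0.007 = 50.5714.
So α = μs = 16.69, β = (1−μ)s = 33.88.

α = 16.69, β = 33.88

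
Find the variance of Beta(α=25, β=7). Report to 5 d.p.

Var = αβ/[(α+β)²(α+β+1)] = (25×7)/(32²×33) = 175/33792 = 0.00518.

0.00518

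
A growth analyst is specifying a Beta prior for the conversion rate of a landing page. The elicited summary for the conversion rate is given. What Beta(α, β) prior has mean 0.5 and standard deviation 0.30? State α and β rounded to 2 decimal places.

α = 0.89, β = 0.89

Variance = 0.30² = 0.0900. The moment-matching identity α+β = μ(1−μ)/Var − 1 gives
α+β = 0.25/0.0900 − 1 = 1.7778, so α = μ·1.7778 = 0.89 and β = (1−μ)·1.7778 = 0.89.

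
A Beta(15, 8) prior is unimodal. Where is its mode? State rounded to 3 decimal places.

0.667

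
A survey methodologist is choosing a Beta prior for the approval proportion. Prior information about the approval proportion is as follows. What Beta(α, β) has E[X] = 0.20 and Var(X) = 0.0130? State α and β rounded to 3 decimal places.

α = 2.262, β = 9.046

Let s = α+β. The Beta variance is μ(1−μ)/(s+1).
So s+1 = μ(1−μ)/σ² = (0.20×0.80)/0.0130 = 0.1600/0.0130 = 12.3077, giving s = 11.3077.
Then α = μs = 0.20×11.3077 = 2.262 and β = (1−μ)s = 0.80×11.3077 = 9.046.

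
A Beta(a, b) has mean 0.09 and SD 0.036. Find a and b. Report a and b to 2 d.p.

a = 5.60, b = 56.60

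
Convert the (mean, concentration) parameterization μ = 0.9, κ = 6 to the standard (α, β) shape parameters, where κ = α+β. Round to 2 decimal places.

Split κ in proportion μ : (1−μ): α = 0.9·6 = 5.40, β = 6 − 5.40 = 0.60.

α = 5.40, β = 0.60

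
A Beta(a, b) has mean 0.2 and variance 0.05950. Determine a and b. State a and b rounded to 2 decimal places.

a = 0.34, b = 1.35

Let s = a+b. The Beta variance is μ(1−μ)/(s+1).
So s+1 = μ(1−μ)/σ² = (0.2×0.8)/0.05950 = 0.16/0.05950 = 2.6891, giving s = 1.6891.
Then a = μs = 0.2×1.6891 = 0.34 and b = (1−μ)s = 0.8×1.6891 = 1.35.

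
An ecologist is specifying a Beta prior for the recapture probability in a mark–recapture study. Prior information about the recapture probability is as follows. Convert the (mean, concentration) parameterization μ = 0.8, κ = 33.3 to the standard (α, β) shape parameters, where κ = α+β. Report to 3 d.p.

α = 26.640, β = 6.660

Split κ in proportion μ : (1−μ): α = 0.8·33.3 = 26.640, β = 33.3 − 26.640 = 6.660.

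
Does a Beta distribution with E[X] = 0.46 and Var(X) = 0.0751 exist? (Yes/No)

The Beta variance bound is σ² < μ(1−μ).
Here μ(1−μ) = 0.46×0.54 = 0.2484, and 0.0751 < 0.2484.

Yes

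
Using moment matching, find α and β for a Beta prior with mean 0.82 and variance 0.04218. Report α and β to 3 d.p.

By moment matching, α+β = μ(1−μ)/σ² − 1 = (0.82·0.18)/0.04218 − 1 = 3.4993 − 1 = 2.4993.
Since α/(α+β) = μ, α = 0.82·2.4993 = 2.049 and β = 0.18·2.4993 = 0.450.

α = 2.049, β = 0.450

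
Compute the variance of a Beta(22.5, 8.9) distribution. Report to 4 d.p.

α+β = 31.4 and αβ = 200.25, so Var = αβ/[(α+β)²(α+β+1)] = 200.25/31945.104 = 0.0063.

0.0063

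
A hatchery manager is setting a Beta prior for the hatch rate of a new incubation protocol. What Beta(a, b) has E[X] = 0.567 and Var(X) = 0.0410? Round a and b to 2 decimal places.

Let s = a+b. The Beta variance is μ(1−μ)/(s+1).
So s+1 = μ(1−μ)/σ² = (0.567×0.433)/0.0410 = 0.245511/0.0410 = 5.9881, giving s = 4.9881.
Then a = μs = 0.567×4.9881 = 2.83 and b = (1−μ)s = 0.433×4.9881 = 2.16.

a = 2.83, b = 2.16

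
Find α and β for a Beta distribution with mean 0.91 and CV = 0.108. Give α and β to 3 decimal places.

σ = CV·μ = 0.108×0.91 = 0.09828, so σ² = 0.009659.
s+1 = μ(1−μ)/σ² = 0.0819/0.009659 = 8.4792, so s = α+β = 7.4792.
α = μs = 6.806, β = (1−μ)s = 0.673.

α = 6.806, β = 0.673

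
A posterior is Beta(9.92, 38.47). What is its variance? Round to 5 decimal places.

0.00330

α+β = 48.39 and αβ = 381.6224, so Var = αβ/[(α+β)²(α+β+1)] = 381.6224/115651.233819 = 0.00330.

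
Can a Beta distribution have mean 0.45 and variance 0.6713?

No

A Beta with mean μ has variance μ(1−μ)/(α+β+1) < μ(1−μ).
Here μ(1−μ) = 0.45×0.55 = 0.2475, and 0.6713 ≥ 0.2475.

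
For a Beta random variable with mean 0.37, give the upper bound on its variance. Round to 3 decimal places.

For fixed mean μ the Beta variance is μ(1−μ)/(α+β+1), increasing as α+β decreases.
Its least upper bound (not attained) is μ(1−μ) = 0.37·0.63 = 0.233.

0.233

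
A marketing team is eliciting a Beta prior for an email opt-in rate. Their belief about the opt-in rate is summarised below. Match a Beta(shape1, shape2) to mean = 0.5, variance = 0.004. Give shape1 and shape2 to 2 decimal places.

shape1 = 30.75, shape2 = 30.75

Let s = shape1+shape2. The Beta variance is μ(1−μ)/(s+1).
So s+1 = μ(1−μ)/σ² = (0.5×0.5)/0.004 = 0.25/0.004 = 62.5000, giving s = 61.5000.
Then shape1 = μs = 0.5×61.5000 = 30.75 and shape2 = (1−μ)s = 0.5×61.5000 = 30.75.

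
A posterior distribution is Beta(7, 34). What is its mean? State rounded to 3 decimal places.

0.171

The Beta mean is α/(α+β) = 7/(7+34) = 0.171.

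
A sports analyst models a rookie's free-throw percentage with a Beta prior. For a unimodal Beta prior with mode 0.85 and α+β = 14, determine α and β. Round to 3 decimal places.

α = 11.200, β = 2.800

Mode = (α−1)/(κ−2) with κ = α+β, so α−1 = 0.85·12 = 10.200.
α = 11.200; β = κ − α = 2.800.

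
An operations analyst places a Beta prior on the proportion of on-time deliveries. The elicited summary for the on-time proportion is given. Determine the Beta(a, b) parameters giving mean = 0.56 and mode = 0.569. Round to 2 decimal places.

Let s = a+b. Mean gives a = μs = 0.56s; mode gives (a−1)/(s−2) = 0.569.
Substituting: 0.56s − 1 = 0.569(s−2) = 0.569s − 1.138, so -0.009s = -0.138 and s = 15.3333.
Then a = 0.56×15.3333 = 8.59 and b = s−a = 6.75.

a = 8.59, b = 6.75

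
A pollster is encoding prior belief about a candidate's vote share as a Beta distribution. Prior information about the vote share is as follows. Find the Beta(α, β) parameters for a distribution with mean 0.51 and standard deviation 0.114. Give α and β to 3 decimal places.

First σ² = 0.012996. Setting α = μn, β = (1−μ)n with n = α+β,
μ(1−μ)/(n+1) = 0.012996 ⇒ n+1 = 0.2499/0.012996 = 19.2290 ⇒ n = 18.2290.
Hence α = 0.51×18.2290 = 9.297, β = 0.49×18.2290 = 8.932.

α = 9.297, β = 8.932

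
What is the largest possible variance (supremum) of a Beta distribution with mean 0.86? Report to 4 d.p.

0.1204

For fixed mean μ the Beta variance is μ(1−μ)/(α+β+1), increasing as α+β decreases.
Its least upper bound (not attained) is μ(1−μ) = 0.86·0.14 = 0.1204.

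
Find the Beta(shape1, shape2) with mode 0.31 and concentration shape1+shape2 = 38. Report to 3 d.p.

Since the density peak of Beta(shape1,shape2) is at (shape1−1)/(shape1+shape2−2),
shape1 = 1 + 0.31(38−2) = 12.160 and shape2 = 38 − 12.160 = 25.840.

shape1 = 12.160, shape2 = 25.840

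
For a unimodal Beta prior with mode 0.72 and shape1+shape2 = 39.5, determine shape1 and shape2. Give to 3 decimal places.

shape1 = 28.000, shape2 = 11.500

Mode = (shape1−1)/(κ−2) with κ = shape1+shape2, so shape1−1 = 0.72·37.5 = 27.000.
shape1 = 28.000; shape2 = κ − shape1 = 11.500.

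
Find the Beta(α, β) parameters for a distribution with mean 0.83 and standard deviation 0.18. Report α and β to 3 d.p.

Variance = 0.18² = 0.0324. The moment-matching identity α+β = μ(1−μ)/Var − 1 gives
α+β = 0.1411/0.0324 − 1 = 3.3549, so α = μ·3.3549 = 2.785 and β = (1−μ)·3.3549 = 0.570.

α = 2.785, β = 0.570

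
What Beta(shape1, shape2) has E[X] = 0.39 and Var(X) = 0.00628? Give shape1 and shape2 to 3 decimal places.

shape1 = 14.384, shape2 = 22.498

Write ν = shape1+shape2; then shape1 = μν and Var = μ(1−μ)/(ν+1).
ν = μ(1−μ)/Var − 1 = 0.2379/0.00628 − 1 = 36.8822.
shape1 = 0.39·36.8822 = 14.384, shape2 = 0.61·36.8822 = 22.498.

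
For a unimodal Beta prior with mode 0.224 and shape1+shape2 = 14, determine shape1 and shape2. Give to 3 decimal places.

Mode = (shape1−1)/(κ−2) with κ = shape1+shape2, so shape1−1 = 0.224·12 = 2.688.
shape1 = 3.688; shape2 = κ − shape1 = 10.312.

shape1 = 3.688, shape2 = 10.312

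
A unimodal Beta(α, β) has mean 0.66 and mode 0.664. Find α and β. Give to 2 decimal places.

α = 54.12, β = 27.88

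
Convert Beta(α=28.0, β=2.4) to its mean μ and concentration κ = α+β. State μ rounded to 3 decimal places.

μ = 0.921, κ = 30.4

κ = α+β = 28.0+2.4 = 30.4; μ = α/κ = 28.0/30.4 = 0.921.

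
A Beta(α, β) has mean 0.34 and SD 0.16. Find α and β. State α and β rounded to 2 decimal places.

σ² = 0.16² = 0.0256.
With s = α+β, Var = μ(1−μ)/(s+1), so s+1 = (0.34×0.66)/0.0256 = 8.7656 and s = 7.7656.
α = μs = 2.64, β = (1−μ)s = 5.13.

α = 2.64, β = 5.13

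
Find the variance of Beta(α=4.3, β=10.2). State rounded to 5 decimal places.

α+β = 14.5 and αβ = 43.86, so Var = αβ/[(α+β)²(α+β+1)] = 43.86/3258.875 = 0.01346.

0.01346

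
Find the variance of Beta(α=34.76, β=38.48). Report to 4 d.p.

0.0034

Var = αβ/[(α+β)²(α+β+1)] = (34.76×38.48)/(73.24²×74.24) = 1337.5648/398230.605824 = 0.0034.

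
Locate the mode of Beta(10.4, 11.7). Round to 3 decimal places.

With α,β > 1, mode = (α−1)/(α+β−2) = 9.4/20.1 = 0.468.

0.468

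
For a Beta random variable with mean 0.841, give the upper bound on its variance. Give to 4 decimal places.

0.1337

Var = μ(1−μ)/(α+β+1), which approaches μ(1−μ) as α+β → 0.
So the supremum is μ(1−μ) = 0.841×0.159 = 0.1337.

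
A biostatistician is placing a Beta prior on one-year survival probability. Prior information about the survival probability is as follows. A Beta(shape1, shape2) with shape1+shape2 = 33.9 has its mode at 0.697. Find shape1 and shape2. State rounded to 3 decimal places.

shape1 = 23.234, shape2 = 10.666

Mode = (shape1−1)/(κ−2) with κ = shape1+shape2, so shape1−1 = 0.697·31.9 = 22.234.
shape1 = 23.234; shape2 = κ − shape1 = 10.666.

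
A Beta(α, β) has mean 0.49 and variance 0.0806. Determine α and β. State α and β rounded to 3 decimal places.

α = 1.029, β = 1.071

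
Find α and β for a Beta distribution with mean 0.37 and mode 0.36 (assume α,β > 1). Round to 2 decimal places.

Let s = α+β. Mean gives α = μs = 0.37s; mode gives (α−1)/(s−2) = 0.36.
Substituting: 0.37s − 1 = 0.36(s−2) = 0.36s − 0.72, so 0.01s = 0.28 and s = 28.0000.
Then α = 0.37×28.0000 = 10.36 and β = s−α = 17.64.

α = 10.36, β = 17.64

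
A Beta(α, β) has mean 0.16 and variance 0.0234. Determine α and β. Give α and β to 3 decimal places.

α = 0.759, β = 3.985

By moment matching, α+β = μ(1−μ)/σ² − 1 = (0.16·0.84)/0.0234 − 1 = 5.7436 − 1 = 4.7436.
Since α/(α+β) = μ, α = 0.16·4.7436 = 0.759 and β = 0.84·4.7436 = 3.985.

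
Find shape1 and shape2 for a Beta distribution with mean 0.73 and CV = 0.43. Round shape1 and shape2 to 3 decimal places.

shape1 = 0.730, shape2 = 0.270

Var = (CV·μ)² = (0.43×0.73)² = 0.098533.
shape1+shape2 = μ(1−μ)/Var − 1 = 0.1971/0.098533 − 1 = 1.0003.
Thus shape1 = 0.73·1.0003 = 0.730 and shape2 = 0.27·1.0003 = 0.270.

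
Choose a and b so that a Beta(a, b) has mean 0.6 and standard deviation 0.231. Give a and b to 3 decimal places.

Variance = 0.231² = 0.053361. The moment-matching identity a+b = μ(1−μ)/Var − 1 gives
a+b = 0.24/0.053361 − 1 = 3.4977, so a = μ·3.4977 = 2.099 and b = (1−μ)·3.4977 = 1.399.

a = 2.099, b = 1.399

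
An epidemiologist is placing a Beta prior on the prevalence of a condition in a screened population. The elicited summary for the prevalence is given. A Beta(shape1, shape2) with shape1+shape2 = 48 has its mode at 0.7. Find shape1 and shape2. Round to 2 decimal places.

Mode = (shape1−1)/(κ−2) with κ = shape1+shape2, so shape1−1 = 0.7·46 = 32.20.
shape1 = 33.20; shape2 = κ − shape1 = 14.80.

shape1 = 33.20, shape2 = 14.80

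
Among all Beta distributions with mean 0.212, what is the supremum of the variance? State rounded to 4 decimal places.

0.1671

For fixed mean μ the Beta variance is μ(1−μ)/(α+β+1), increasing as α+β decreases.
Its least upper bound (not attained) is μ(1−μ) = 0.212·0.788 = 0.1671.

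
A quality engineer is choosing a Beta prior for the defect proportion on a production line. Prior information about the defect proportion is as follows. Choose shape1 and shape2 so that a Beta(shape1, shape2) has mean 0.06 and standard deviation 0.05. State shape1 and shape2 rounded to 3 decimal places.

shape1 = 1.294, shape2 = 20.266

Variance = 0.05² = 0.0025. The moment-matching identity shape1+shape2 = μ(1−μ)/Var − 1 gives
shape1+shape2 = 0.0564/0.0025 − 1 = 21.5600, so shape1 = μ·21.5600 = 1.294 and shape2 = (1−μ)·21.5600 = 20.266.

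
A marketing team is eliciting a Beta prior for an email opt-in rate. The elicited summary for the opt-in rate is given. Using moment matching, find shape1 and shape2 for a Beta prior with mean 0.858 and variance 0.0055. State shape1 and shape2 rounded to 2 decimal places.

shape1 = 18.15, shape2 = 3.00

By moment matching, shape1+shape2 = μ(1−μ)/σ² − 1 = (0.858·0.142)/0.0055 − 1 = 22.1520 − 1 = 21.1520.
Since shape1/(shape1+shape2) = μ, shape1 = 0.858·21.1520 = 18.15 and shape2 = 0.142·21.1520 = 3.00.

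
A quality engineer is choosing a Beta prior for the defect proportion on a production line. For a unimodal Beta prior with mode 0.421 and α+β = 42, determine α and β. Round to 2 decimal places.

α = 17.84, β = 24.16

Mode = (α−1)/(κ−2) with κ = α+β, so α−1 = 0.421·40 = 16.84.
α = 17.84; β = κ − α = 24.16.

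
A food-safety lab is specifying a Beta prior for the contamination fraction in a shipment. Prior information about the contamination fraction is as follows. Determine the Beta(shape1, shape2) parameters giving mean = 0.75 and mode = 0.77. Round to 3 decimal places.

shape1 = 20.250, shape2 = 6.750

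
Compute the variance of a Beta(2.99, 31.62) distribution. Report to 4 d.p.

0.0022

α+β = 34.61 and αβ = 94.5438, so Var = αβ/[(α+β)²(α+β+1)] = 94.5438/42655.513281 = 0.0022.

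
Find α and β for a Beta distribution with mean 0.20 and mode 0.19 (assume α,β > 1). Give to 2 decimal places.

α = 12.40, β = 49.60

Let s = α+β. Mean gives α = μs = 0.20s; mode gives (α−1)/(s−2) = 0.19.
Substituting: 0.20s − 1 = 0.19(s−2) = 0.19s − 0.38, so 0.01s = 0.62 and s = 62.0000.
Then α = 0.20×62.0000 = 12.40 and β = s−α = 49.60.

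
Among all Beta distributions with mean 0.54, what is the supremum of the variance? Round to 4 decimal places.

0.2484

Var = μ(1−μ)/(α+β+1), which approaches μ(1−μ) as α+β → 0.
So the supremum is μ(1−μ) = 0.54×0.46 = 0.2484.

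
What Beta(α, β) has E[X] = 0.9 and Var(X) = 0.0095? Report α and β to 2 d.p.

Let s = α+β. The Beta variance is μ(1−μ)/(s+1).
So s+1 = μ(1−μ)/σ² = (0.9×0.1)/0.0095 = 0.09/0.0095 = 9.4737, giving s = 8.4737.
Then α = μs = 0.9×8.4737 = 7.63 and β = (1−μ)s = 0.1×8.4737 = 0.85.

α = 7.63, β = 0.85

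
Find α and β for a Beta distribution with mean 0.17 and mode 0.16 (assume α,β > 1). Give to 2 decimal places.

With s = α+β: μ = α/s and mode = (α−1)/(s−2). Eliminating α = μs,
μs − 1 = m(s−2) ⇒ s(μ−m) = 1−2m ⇒ s = 0.68/0.01 = 68.0000.
So α = μs = 11.56, β = (1−μ)s = 56.44.

α = 11.56, β = 56.44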